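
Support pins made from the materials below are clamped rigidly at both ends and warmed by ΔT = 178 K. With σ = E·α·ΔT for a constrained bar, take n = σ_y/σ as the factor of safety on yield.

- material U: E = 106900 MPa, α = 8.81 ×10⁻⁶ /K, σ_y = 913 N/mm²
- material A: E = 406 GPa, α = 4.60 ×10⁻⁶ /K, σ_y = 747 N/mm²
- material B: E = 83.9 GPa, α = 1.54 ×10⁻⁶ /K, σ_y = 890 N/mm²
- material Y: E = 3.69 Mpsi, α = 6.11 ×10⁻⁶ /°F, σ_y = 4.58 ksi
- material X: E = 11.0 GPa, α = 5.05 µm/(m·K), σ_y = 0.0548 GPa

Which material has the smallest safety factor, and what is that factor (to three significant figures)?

material Y, n = 0.634

Per material, after unit conversion:
  material U: E = 106.9, α = 8.81, σ_y = 913.0 → σ = 168 MPa, n = 5.45
  material A: E = 406.0, α = 4.60, σ_y = 747.0 → σ = 332 MPa, n = 2.25
  material B: E = 83.90, α = 1.54, σ_y = 890.0 → σ = 23.0 MPa, n = 38.7
  material Y: E = 25.44, α = 11.0, σ_y = 31.58 → σ = 49.8 MPa, n = 0.634
  material X: E = 11.00, α = 5.05, σ_y = 54.80 → σ = 9.89 MPa, n = 5.54
Material Y has the lowest safety factor, n = 0.634.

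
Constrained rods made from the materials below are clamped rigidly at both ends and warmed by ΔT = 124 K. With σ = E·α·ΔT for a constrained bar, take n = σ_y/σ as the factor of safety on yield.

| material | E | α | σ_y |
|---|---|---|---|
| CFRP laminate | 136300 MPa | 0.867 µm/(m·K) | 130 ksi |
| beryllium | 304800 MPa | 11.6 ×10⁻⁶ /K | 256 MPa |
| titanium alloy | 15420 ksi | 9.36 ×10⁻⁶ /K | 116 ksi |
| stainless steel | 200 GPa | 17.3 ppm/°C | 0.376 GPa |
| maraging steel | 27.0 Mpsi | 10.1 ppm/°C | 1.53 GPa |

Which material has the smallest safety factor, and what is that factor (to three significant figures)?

Converting E to GPa, α to ×10⁻⁶/K, σ_y to MPa, then σ and n for each:
  CFRP laminate: E = 136.3, α = 0.867, σ_y = 896.3 → σ = 14.7 MPa, n = 61.2
  beryllium: E = 304.8, α = 11.6, σ_y = 256.0 → σ = 438 MPa, n = 0.584
  titanium alloy: E = 106.3, α = 9.36, σ_y = 799.8 → σ = 123 MPa, n = 6.48
  stainless steel: E = 200.0, α = 17.3, σ_y = 376.0 → σ = 429 MPa, n = 0.876
  maraging steel: E = 186.2, α = 10.1, σ_y = 1530 → σ = 233 MPa, n = 6.56
The minimum is beryllium at n = 0.584.

beryllium, n = 0.584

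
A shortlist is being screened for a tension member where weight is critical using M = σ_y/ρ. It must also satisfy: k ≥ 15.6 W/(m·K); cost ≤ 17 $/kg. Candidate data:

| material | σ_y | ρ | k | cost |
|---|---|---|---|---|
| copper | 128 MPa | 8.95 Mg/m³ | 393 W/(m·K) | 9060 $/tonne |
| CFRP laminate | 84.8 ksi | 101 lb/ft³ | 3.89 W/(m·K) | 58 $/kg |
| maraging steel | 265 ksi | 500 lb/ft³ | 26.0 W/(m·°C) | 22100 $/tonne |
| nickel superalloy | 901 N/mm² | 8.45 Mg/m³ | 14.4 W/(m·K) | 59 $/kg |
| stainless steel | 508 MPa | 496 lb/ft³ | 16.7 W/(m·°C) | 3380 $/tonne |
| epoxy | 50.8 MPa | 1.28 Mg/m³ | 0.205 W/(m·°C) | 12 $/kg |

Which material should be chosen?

Screen on constraints: k ≥ 15.6 W/(m·K); cost ≤ 17 $/kg. Survivors: copper, stainless steel.
Putting every candidate on a common basis:
  copper: σ_y = 128.0 MPa, ρ = 8950 kg/m³
  stainless steel: σ_y = 508.0 MPa, ρ = 7945 kg/m³
  stainless steel: M = 63.9 kN·m/kg
  copper: M = 14.3 kN·m/kg
Stainless steel ranks first.

stainless steel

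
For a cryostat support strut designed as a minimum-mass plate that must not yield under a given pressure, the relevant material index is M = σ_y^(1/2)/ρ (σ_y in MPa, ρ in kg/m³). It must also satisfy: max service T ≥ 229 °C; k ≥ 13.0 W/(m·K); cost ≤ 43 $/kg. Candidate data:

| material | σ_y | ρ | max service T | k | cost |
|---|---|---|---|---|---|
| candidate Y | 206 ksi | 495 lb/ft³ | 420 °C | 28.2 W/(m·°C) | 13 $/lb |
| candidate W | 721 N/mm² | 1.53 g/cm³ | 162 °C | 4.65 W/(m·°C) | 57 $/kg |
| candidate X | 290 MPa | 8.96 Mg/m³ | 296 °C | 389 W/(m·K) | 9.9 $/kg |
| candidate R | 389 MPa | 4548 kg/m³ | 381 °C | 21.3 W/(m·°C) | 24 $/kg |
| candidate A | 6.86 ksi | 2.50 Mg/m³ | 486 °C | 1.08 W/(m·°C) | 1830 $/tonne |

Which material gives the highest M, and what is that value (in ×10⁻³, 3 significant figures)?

Screen on constraints: max service T ≥ 229 °C; k ≥ 13.0 W/(m·K); cost ≤ 43 $/kg. Survivors: candidate Y, candidate X, candidate R.
In SI units:
  candidate Y: σ_y = 1420 MPa, ρ = 7929 kg/m³
  candidate X: σ_y = 290.0 MPa, ρ = 8960 kg/m³
  candidate R: σ_y = 389.0 MPa, ρ = 4548 kg/m³
  candidate Y: M = 4.75×10⁻³
  candidate R: M = 4.34×10⁻³
  candidate X: M = 1.90×10⁻³
Highest index: candidate Y.

candidate Y, M = 4.75×10⁻³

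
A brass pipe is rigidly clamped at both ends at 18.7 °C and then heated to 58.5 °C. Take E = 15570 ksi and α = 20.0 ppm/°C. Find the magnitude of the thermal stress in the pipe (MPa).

85.5 MPa

E = 15570 ksi = 107.4 GPa.
ΔT = 39.80 K. Constrained thermal stress σ = E·α·ΔT = 107.4×10³ MPa × 20.0×10⁻⁶ × 39.80 = 85.5 MPa (compressive).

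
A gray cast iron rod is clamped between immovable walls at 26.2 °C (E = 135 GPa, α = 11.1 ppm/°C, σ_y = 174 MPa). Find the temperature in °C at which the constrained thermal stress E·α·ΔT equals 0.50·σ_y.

84.3 °C

E·α·ΔT = 87.00 MPa ⇒ ΔT = 87.00 / (135.0×10³ × 11.1×10⁻⁶) = 58.06 K.
T = 26.2 + 58.06 = 84.26 °C.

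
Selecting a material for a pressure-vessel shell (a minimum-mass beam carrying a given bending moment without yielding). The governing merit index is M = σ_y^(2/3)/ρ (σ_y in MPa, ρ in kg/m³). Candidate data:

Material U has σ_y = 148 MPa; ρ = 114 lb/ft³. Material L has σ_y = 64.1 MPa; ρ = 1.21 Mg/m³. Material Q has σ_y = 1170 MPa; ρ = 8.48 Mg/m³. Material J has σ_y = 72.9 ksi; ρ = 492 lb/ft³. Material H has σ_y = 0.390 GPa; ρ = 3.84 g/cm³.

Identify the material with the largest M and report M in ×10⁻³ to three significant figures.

material U, M = 15.3×10⁻³

Normalizing units and computing the index:
  material U: σ_y = 148.0 MPa, ρ = 1826 kg/m³
  material L: σ_y = 64.10 MPa, ρ = 1210 kg/m³
  material Q: σ_y = 1170 MPa, ρ = 8480 kg/m³
  material J: σ_y = 502.6 MPa, ρ = 7881 kg/m³
  material H: σ_y = 390.0 MPa, ρ = 3840 kg/m³
  material U: M = 15.3×10⁻³
  material H: M = 13.9×10⁻³
  material L: M = 13.2×10⁻³
  material Q: M = 13.1×10⁻³
  material J: M = 8.02×10⁻³
Highest index: material U.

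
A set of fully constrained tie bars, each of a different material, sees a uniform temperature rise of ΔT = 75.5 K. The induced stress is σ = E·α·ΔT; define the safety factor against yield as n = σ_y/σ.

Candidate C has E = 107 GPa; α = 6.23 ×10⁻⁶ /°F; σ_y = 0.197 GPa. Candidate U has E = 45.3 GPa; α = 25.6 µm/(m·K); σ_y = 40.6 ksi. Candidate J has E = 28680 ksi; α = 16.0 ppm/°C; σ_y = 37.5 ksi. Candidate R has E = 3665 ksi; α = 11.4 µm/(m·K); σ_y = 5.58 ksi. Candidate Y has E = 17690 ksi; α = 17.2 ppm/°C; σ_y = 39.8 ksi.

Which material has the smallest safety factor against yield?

In consistent units (E in GPa, α in ×10⁻⁶/K, σ_y in MPa):
  candidate C: E = 107.0, α = 11.2, σ_y = 197.0 → σ = 90.6 MPa, n = 2.17
  candidate U: E = 45.30, α = 25.6, σ_y = 279.9 → σ = 87.6 MPa, n = 3.20
  candidate J: E = 197.7, α = 16.0, σ_y = 258.6 → σ = 239 MPa, n = 1.08
  candidate R: E = 25.27, α = 11.4, σ_y = 38.47 → σ = 21.7 MPa, n = 1.77
  candidate Y: E = 122.0, α = 17.2, σ_y = 274.4 → σ = 158 MPa, n = 1.73
Candidate J has the lowest safety factor, n = 1.08.

candidate J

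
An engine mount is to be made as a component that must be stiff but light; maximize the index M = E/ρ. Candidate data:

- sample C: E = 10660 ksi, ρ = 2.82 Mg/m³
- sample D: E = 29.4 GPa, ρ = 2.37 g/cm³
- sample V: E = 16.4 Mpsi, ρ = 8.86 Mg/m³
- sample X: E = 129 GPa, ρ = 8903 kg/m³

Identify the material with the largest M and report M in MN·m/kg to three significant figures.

Putting every candidate on a common basis:
  sample C: E = 73.50 GPa, ρ = 2820 kg/m³
  sample D: E = 29.40 GPa, ρ = 2370 kg/m³
  sample V: E = 113.1 GPa, ρ = 8860 kg/m³
  sample X: E = 129.0 GPa, ρ = 8903 kg/m³
  sample C: M = 26.1 MN·m/kg
  sample X: M = 14.5 MN·m/kg
  sample V: M = 12.8 MN·m/kg
  sample D: M = 12.4 MN·m/kg
Sample C has the largest M.

sample C, M = 26.1 MN·m/kg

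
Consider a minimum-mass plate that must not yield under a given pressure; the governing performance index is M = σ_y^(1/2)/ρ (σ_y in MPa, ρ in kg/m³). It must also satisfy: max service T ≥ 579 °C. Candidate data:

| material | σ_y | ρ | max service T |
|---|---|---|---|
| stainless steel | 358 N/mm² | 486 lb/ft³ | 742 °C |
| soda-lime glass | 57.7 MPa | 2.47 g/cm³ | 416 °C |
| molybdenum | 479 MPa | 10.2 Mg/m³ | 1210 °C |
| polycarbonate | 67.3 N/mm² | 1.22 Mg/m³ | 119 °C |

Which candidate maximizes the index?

stainless steel

Screen on constraints: max service T ≥ 579 °C. Survivors: stainless steel, molybdenum.
Putting every candidate on a common basis:
  stainless steel: σ_y = 358.0 MPa, ρ = 7785 kg/m³
  molybdenum: σ_y = 479.0 MPa, ρ = 10200 kg/m³
  stainless steel: M = 2.43×10⁻³
  molybdenum: M = 2.15×10⁻³
Stainless steel has the largest M.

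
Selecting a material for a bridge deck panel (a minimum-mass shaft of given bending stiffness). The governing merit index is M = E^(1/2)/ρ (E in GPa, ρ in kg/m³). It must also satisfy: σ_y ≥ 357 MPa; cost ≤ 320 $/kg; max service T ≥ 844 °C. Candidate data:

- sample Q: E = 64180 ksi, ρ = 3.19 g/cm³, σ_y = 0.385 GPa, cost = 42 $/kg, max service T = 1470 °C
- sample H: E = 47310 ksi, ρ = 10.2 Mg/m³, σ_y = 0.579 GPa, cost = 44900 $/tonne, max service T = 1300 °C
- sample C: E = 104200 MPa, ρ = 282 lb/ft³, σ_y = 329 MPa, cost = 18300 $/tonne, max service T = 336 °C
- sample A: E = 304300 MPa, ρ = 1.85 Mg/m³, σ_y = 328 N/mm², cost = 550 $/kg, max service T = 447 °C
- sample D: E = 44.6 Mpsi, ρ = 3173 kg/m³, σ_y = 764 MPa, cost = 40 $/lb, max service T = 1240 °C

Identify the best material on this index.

Screen on constraints: σ_y ≥ 357 MPa; cost ≤ 320 $/kg; max service T ≥ 844 °C. Survivors: sample Q, sample H, sample D.
Convert each candidate to consistent units, then evaluate M:
  sample Q: E = 442.5 GPa, ρ = 3190 kg/m³
  sample H: E = 326.2 GPa, ρ = 10200 kg/m³
  sample D: E = 307.5 GPa, ρ = 3173 kg/m³
  sample Q: M = 6.59×10⁻³
  sample D: M = 5.53×10⁻³
  sample H: M = 1.77×10⁻³
Highest index: sample Q.

sample Q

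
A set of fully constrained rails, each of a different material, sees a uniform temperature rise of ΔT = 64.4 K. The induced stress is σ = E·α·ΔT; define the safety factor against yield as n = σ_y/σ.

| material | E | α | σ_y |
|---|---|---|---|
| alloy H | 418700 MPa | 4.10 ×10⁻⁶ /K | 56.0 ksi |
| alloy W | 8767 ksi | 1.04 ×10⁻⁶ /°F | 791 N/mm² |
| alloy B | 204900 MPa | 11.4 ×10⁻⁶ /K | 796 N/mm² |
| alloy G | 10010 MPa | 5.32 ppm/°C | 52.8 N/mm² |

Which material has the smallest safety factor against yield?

alloy H

In consistent units (E in GPa, α in ×10⁻⁶/K, σ_y in MPa):
  alloy H: E = 418.7, α = 4.10, σ_y = 386.1 → σ = 111 MPa, n = 3.49
  alloy W: E = 60.45, α = 1.87, σ_y = 791.0 → σ = 7.29 MPa, n = 109
  alloy B: E = 204.9, α = 11.4, σ_y = 796.0 → σ = 150 MPa, n = 5.29
  alloy G: E = 10.01, α = 5.32, σ_y = 52.80 → σ = 3.43 MPa, n = 15.4
Smallest n: alloy H with n = 3.49.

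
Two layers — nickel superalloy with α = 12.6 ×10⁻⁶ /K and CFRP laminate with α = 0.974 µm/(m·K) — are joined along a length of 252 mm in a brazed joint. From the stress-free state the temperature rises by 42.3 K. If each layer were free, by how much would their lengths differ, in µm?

Δα = |12.6 − 0.974|×10⁻⁶/K = 11.6×10⁻⁶/K.
ΔL_mismatch = Δα·L·ΔT = 11.6×10⁻⁶ × 252.0 mm × 42.3 K = 124 µm.

124 µm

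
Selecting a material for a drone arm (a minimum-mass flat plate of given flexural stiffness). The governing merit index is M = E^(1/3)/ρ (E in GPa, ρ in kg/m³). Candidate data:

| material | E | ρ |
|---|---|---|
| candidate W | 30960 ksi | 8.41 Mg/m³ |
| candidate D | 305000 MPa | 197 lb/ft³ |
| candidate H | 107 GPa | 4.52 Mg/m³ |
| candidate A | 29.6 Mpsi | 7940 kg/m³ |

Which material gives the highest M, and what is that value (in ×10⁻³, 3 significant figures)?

Putting every candidate on a common basis:
  candidate W: E = 213.5 GPa, ρ = 8410 kg/m³
  candidate D: E = 305.0 GPa, ρ = 3156 kg/m³
  candidate H: E = 107.0 GPa, ρ = 4520 kg/m³
  candidate A: E = 204.1 GPa, ρ = 7940 kg/m³
  candidate D: M = 2.13×10⁻³
  candidate H: M = 1.05×10⁻³
  candidate A: M = 0.742×10⁻³
  candidate W: M = 0.711×10⁻³
The maximum is for candidate D.

candidate D, M = 2.13×10⁻³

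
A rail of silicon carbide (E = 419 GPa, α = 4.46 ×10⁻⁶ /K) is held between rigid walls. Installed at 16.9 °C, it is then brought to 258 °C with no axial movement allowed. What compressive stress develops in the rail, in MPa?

451 MPa

ΔT = 241.1 K. Constrained thermal stress σ = E·α·ΔT = 419.0×10³ MPa × 4.46×10⁻⁶ × 241.1 = 451 MPa (compressive).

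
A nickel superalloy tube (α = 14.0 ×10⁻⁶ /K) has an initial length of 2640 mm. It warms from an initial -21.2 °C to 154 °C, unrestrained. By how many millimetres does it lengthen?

6.48 mm

ΔT = 154 − (-21.2) = 175.2 K.
ΔL = α·L₀·ΔT = 14.0×10⁻⁶ × 2640 mm × 175.2 K = 6.48 mm.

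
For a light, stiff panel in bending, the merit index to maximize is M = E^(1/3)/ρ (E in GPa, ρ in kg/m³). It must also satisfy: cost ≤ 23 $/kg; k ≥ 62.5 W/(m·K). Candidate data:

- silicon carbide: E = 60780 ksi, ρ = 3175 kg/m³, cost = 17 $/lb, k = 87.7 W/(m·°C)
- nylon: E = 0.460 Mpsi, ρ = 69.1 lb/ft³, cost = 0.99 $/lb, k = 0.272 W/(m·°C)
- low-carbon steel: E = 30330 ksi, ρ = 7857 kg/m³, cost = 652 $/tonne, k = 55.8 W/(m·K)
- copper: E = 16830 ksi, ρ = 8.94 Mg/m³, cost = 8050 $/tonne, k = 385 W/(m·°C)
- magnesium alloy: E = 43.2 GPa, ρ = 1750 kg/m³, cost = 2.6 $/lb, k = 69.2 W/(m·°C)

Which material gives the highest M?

magnesium alloy

Screen on constraints: cost ≤ 23 $/kg; k ≥ 62.5 W/(m·K). Survivors: copper, magnesium alloy.
Putting every candidate on a common basis:
  copper: E = 116.0 GPa, ρ = 8940 kg/m³
  magnesium alloy: E = 43.20 GPa, ρ = 1750 kg/m³
  magnesium alloy: M = 2.01×10⁻³
  copper: M = 0.546×10⁻³
The maximum is for magnesium alloy.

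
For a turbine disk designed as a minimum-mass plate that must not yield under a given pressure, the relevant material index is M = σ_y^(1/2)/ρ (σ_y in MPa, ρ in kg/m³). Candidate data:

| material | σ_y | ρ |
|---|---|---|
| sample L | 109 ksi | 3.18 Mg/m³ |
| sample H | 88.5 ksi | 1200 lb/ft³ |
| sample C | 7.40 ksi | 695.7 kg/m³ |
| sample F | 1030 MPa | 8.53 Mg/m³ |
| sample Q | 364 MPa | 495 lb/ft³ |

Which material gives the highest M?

sample C

Normalizing units and computing the index:
  sample L: σ_y = 751.5 MPa, ρ = 3180 kg/m³
  sample H: σ_y = 610.2 MPa, ρ = 19220 kg/m³
  sample C: σ_y = 51.02 MPa, ρ = 695.7 kg/m³
  sample F: σ_y = 1030 MPa, ρ = 8530 kg/m³
  sample Q: σ_y = 364.0 MPa, ρ = 7929 kg/m³
  sample C: M = 10.3×10⁻³
  sample L: M = 8.62×10⁻³
  sample F: M = 3.76×10⁻³
  sample Q: M = 2.41×10⁻³
  sample H: M = 1.29×10⁻³
Highest index: sample C.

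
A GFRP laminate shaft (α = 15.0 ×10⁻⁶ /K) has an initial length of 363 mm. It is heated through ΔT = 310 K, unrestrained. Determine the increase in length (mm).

1.69 mm

ΔL = α·L₀·ΔT = 15.0×10⁻⁶ × 363 mm × 310.0 K = 1.69 mm.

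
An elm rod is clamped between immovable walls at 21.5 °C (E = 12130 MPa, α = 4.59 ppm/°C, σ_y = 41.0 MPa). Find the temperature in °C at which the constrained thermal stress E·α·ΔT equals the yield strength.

E = 12130 MPa = 12.13 GPa.
E·α·ΔT = 41.00 MPa ⇒ ΔT = 41.00 / (12.13×10³ × 4.59×10⁻⁶) = 736.4 K.
T = 21.5 + 736.4 = 757.9 °C.

758 °C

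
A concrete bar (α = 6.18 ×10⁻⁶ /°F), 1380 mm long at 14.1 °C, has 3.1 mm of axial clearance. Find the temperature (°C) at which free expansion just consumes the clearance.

216 °C

α = 6.18×10⁻⁶/°F × 9/5 = 11.1×10⁻⁶/K.
α·L₀·ΔT = 3.1 mm ⇒ ΔT = 3.1 / (11.1×10⁻⁶ × 1380.0) = 201.9 K.
T = 14.1 + 201.9 = 216.0 °C.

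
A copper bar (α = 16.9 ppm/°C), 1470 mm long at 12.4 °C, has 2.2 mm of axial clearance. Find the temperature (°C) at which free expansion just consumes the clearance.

101 °C

α·L₀·ΔT = 2.2 mm ⇒ ΔT = 2.2 / (16.9×10⁻⁶ × 1470.0) = 88.56 K.
T = 12.4 + 88.56 = 101.0 °C.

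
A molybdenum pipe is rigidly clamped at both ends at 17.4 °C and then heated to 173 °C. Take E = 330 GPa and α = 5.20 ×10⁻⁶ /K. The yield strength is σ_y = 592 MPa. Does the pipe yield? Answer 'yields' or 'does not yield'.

does not yield

ΔT = 155.6 K. Constrained thermal stress σ = E·α·ΔT = 330.0×10³ MPa × 5.20×10⁻⁶ × 155.6 = 267 MPa (compressive).
Compare to σ_y = 592 MPa: σ < σ_y, so it does not yield.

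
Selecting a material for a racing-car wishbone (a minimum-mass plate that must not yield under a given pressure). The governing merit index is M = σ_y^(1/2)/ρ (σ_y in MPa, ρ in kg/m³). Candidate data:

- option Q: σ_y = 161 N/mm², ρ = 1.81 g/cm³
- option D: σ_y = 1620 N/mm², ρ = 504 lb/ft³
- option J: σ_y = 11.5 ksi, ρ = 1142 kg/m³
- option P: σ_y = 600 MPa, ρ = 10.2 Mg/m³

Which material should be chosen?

option J

Convert each candidate to consistent units, then evaluate M:
  option Q: σ_y = 161.0 MPa, ρ = 1810 kg/m³
  option D: σ_y = 1620 MPa, ρ = 8073 kg/m³
  option J: σ_y = 79.29 MPa, ρ = 1142 kg/m³
  option P: σ_y = 600.0 MPa, ρ = 10200 kg/m³
  option J: M = 7.80×10⁻³
  option Q: M = 7.01×10⁻³
  option D: M = 4.99×10⁻³
  option P: M = 2.40×10⁻³
Option J ranks first.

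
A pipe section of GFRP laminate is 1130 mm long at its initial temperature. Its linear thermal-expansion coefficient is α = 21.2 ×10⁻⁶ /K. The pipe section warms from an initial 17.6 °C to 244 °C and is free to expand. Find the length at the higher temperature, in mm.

ΔT = 244 − 17.6 = 226.4 K.
ΔL = α·L₀·ΔT = 21.2×10⁻⁶ × 1130 mm × 226.4 K = 5.42 mm.
L = L₀ + ΔL = 1130 + 5.42 = 1135.4 mm.

1135.4 mm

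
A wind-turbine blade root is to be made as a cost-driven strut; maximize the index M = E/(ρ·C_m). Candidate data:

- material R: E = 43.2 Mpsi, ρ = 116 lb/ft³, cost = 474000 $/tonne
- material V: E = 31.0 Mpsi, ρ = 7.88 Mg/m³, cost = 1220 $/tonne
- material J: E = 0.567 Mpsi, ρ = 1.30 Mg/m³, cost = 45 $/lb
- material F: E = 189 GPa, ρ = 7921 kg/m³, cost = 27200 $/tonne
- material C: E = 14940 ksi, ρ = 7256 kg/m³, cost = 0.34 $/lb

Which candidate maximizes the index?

In SI units:
  material R: E = 297.9 GPa, ρ = 1858 kg/m³, cost = 474.0 $/kg
  material V: E = 213.7 GPa, ρ = 7880 kg/m³, cost = 1.220 $/kg
  material J: E = 3.909 GPa, ρ = 1300 kg/m³, cost = 99.21 $/kg
  material F: E = 189.0 GPa, ρ = 7921 kg/m³, cost = 27.20 $/kg
  material C: E = 103.0 GPa, ρ = 7256 kg/m³, cost = 0.7496 $/kg
  material V: M = 22.2 MN·m per $
  material C: M = 18.9 MN·m per $
  material F: M = 0.877 MN·m per $
  material R: M = 0.338 MN·m per $
  material J: M = 0.0303 MN·m per $
Material V ranks first.

material V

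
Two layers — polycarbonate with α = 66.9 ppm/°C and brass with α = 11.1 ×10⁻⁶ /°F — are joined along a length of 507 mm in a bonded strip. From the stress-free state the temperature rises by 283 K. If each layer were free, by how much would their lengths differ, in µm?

brass: α = 11.1×10⁻⁶/°F × 9/5 = 20.0×10⁻⁶/K.
Δα = |66.9 − 20.0|×10⁻⁶/K = 46.9×10⁻⁶/K.
ΔL_mismatch = Δα·L·ΔT = 46.9×10⁻⁶ × 507.0 mm × 283.0 K = 6730 µm.

6730 µm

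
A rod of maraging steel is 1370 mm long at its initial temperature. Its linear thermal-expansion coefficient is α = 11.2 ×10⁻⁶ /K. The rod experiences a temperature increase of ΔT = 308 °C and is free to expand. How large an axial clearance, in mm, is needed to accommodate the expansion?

ΔL = α·L₀·ΔT = 11.2×10⁻⁶ × 1370 mm × 308.0 K = 4.73 mm.

4.73 mm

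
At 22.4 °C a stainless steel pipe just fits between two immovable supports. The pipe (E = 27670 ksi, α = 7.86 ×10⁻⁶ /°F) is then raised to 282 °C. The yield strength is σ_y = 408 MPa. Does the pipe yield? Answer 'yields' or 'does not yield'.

yields

E = 27670 ksi = 190.8 GPa.
α = 7.86×10⁻⁶/°F × 9/5 = 14.1×10⁻⁶/K.
ΔT = 259.6 K. Constrained thermal stress σ = E·α·ΔT = 190.8×10³ MPa × 14.1×10⁻⁶ × 259.6 = 701 MPa (compressive).
Compare to σ_y = 408 MPa: σ ≥ σ_y, so it yields.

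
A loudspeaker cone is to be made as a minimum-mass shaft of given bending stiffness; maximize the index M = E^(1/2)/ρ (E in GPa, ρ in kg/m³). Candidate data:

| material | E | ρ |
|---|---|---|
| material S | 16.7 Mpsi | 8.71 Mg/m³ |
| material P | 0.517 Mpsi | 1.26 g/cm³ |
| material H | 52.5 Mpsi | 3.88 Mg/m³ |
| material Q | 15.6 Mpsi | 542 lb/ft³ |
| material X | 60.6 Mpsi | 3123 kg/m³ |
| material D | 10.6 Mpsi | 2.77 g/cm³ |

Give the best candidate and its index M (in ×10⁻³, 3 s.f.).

material X, M = 6.55×10⁻³

Convert each candidate to consistent units, then evaluate M:
  material S: E = 115.1 GPa, ρ = 8710 kg/m³
  material P: E = 3.565 GPa, ρ = 1260 kg/m³
  material H: E = 362.0 GPa, ρ = 3880 kg/m³
  material Q: E = 107.6 GPa, ρ = 8682 kg/m³
  material X: E = 417.8 GPa, ρ = 3123 kg/m³
  material D: E = 73.08 GPa, ρ = 2770 kg/m³
  material X: M = 6.55×10⁻³
  material H: M = 4.90×10⁻³
  material D: M = 3.09×10⁻³
  material P: M = 1.50×10⁻³
  material S: M = 1.23×10⁻³
  material Q: M = 1.19×10⁻³
Highest index: material X.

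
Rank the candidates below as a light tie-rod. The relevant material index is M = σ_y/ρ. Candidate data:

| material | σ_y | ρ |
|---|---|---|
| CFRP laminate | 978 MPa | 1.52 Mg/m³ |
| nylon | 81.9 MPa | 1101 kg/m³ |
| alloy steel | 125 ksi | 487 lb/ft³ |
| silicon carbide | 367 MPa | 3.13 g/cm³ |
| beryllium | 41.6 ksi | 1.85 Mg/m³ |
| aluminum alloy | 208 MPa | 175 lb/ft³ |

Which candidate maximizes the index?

Putting every candidate on a common basis:
  CFRP laminate: σ_y = 978.0 MPa, ρ = 1520 kg/m³
  nylon: σ_y = 81.90 MPa, ρ = 1101 kg/m³
  alloy steel: σ_y = 861.8 MPa, ρ = 7801 kg/m³
  silicon carbide: σ_y = 367.0 MPa, ρ = 3130 kg/m³
  beryllium: σ_y = 286.8 MPa, ρ = 1850 kg/m³
  aluminum alloy: σ_y = 208.0 MPa, ρ = 2803 kg/m³
  CFRP laminate: M = 643 kN·m/kg
  beryllium: M = 155 kN·m/kg
  silicon carbide: M = 117 kN·m/kg
  alloy steel: M = 110 kN·m/kg
  nylon: M = 74.4 kN·m/kg
  aluminum alloy: M = 74.2 kN·m/kg
The maximum is for CFRP laminate.

CFRP laminate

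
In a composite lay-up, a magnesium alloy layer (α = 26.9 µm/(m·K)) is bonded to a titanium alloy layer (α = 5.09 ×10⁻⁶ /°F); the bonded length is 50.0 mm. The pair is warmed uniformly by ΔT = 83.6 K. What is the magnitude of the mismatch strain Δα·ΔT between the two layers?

1.48×10⁻³

titanium alloy: α = 5.09×10⁻⁶/°F × 9/5 = 9.16×10⁻⁶/K.
Δα = |26.9 − 9.16|×10⁻⁶/K = 17.7×10⁻⁶/K.
Mismatch strain = Δα·ΔT = 17.7×10⁻⁶ × 83.6 = 1.48×10⁻³.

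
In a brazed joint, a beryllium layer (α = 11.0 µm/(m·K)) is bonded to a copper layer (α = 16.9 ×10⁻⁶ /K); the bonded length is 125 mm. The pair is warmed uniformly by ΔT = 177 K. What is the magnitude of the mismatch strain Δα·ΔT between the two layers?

1.04×10⁻³

Δα = |11.0 − 16.9|×10⁻⁶/K = 5.90×10⁻⁶/K.
Mismatch strain = Δα·ΔT = 5.90×10⁻⁶ × 177.0 = 1.04×10⁻³.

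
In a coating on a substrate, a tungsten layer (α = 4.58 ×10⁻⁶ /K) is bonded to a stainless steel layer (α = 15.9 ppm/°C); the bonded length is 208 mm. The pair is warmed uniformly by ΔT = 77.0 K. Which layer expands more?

α(tungsten) = 4.58×10⁻⁶/K vs α(stainless steel) = 15.9×10⁻⁶/K.
Higher α expands more for the same ΔT: stainless steel.

stainless steel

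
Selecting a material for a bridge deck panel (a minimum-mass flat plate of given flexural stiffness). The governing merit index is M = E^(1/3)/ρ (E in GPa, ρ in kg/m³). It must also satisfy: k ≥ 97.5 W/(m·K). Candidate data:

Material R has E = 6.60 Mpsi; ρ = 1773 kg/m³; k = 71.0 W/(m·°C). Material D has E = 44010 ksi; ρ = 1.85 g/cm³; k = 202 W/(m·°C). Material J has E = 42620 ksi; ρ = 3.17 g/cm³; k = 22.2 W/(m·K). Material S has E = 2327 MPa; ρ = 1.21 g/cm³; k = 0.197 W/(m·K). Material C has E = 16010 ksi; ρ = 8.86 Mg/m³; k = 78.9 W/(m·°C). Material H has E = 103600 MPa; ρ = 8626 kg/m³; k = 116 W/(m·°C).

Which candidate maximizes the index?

material D

Screen on constraints: k ≥ 97.5 W/(m·K). Survivors: material D, material H.
After converting to SI:
  material D: E = 303.4 GPa, ρ = 1850 kg/m³
  material H: E = 103.6 GPa, ρ = 8626 kg/m³
  material D: M = 3.63×10⁻³
  material H: M = 0.544×10⁻³
Highest index: material D.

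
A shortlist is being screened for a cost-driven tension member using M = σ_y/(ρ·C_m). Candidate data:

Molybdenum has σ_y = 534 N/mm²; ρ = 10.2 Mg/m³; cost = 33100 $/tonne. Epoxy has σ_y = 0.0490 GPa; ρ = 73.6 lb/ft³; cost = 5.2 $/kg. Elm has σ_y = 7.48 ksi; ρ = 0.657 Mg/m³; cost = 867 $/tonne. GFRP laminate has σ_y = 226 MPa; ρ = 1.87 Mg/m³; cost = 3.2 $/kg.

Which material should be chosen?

elm

Normalizing units and computing the index:
  molybdenum: σ_y = 534.0 MPa, ρ = 10200 kg/m³, cost = 33.10 $/kg
  epoxy: σ_y = 49.00 MPa, ρ = 1179 kg/m³, cost = 5.200 $/kg
  elm: σ_y = 51.57 MPa, ρ = 657.0 kg/m³, cost = 0.8670 $/kg
  GFRP laminate: σ_y = 226.0 MPa, ρ = 1870 kg/m³, cost = 3.200 $/kg
  elm: M = 90.5 kN·m per $
  GFRP laminate: M = 37.8 kN·m per $
  epoxy: M = 7.99 kN·m per $
  molybdenum: M = 1.58 kN·m per $
The maximum is for elm.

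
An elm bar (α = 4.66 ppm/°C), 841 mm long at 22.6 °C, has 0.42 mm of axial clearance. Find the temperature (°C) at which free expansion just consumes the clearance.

130 °C

α·L₀·ΔT = 0.42 mm ⇒ ΔT = 0.42 / (4.66×10⁻⁶ × 841.0) = 107.2 K.
T = 22.6 + 107.2 = 129.8 °C.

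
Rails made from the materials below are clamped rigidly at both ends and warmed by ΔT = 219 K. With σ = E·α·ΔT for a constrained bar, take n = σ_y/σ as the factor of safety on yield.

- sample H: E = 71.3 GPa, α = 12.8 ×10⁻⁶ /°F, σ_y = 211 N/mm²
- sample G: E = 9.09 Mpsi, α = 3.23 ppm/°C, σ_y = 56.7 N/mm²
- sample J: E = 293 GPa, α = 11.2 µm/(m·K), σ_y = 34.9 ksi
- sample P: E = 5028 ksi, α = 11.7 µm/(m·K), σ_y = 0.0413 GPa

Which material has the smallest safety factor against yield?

sample J

With everything in SI (GPa, ×10⁻⁶/K, MPa):
  sample H: E = 71.30, α = 23.0, σ_y = 211.0 → σ = 360 MPa, n = 0.586
  sample G: E = 62.67, α = 3.23, σ_y = 56.70 → σ = 44.3 MPa, n = 1.28
  sample J: E = 293.0, α = 11.2, σ_y = 240.6 → σ = 719 MPa, n = 0.335
  sample P: E = 34.67, α = 11.7, σ_y = 41.30 → σ = 88.8 MPa, n = 0.465
Sample J has the lowest safety factor, n = 0.335.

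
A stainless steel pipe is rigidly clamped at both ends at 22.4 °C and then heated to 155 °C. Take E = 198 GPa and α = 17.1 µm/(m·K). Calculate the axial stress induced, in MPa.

ΔT = 132.6 K. Constrained thermal stress σ = E·α·ΔT = 198.0×10³ MPa × 17.1×10⁻⁶ × 132.6 = 449 MPa (compressive).

449 MPa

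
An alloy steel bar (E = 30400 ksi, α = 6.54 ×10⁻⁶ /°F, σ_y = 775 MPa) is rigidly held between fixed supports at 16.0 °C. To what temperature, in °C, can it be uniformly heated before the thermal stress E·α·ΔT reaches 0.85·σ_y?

E = 30400 ksi = 209.6 GPa.
α = 6.54×10⁻⁶/°F × 9/5 = 11.8×10⁻⁶/K.
E·α·ΔT = 658.8 MPa ⇒ ΔT = 658.8 / (209.6×10³ × 11.8×10⁻⁶) = 267.0 K.
T = 16.0 + 267.0 = 283.0 °C.

283 °C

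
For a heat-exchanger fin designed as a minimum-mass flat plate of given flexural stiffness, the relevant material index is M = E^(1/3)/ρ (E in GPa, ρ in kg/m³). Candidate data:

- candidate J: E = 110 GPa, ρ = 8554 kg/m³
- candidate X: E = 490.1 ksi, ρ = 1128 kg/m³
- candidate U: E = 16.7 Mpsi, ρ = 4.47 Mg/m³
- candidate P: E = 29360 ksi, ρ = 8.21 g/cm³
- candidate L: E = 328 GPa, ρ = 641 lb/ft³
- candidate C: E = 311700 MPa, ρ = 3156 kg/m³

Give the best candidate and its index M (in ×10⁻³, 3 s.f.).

Putting every candidate on a common basis:
  candidate J: E = 110.0 GPa, ρ = 8554 kg/m³
  candidate X: E = 3.379 GPa, ρ = 1128 kg/m³
  candidate U: E = 115.1 GPa, ρ = 4470 kg/m³
  candidate P: E = 202.4 GPa, ρ = 8210 kg/m³
  candidate L: E = 328.0 GPa, ρ = 10270 kg/m³
  candidate C: E = 311.7 GPa, ρ = 3156 kg/m³
  candidate C: M = 2.15×10⁻³
  candidate X: M = 1.33×10⁻³
  candidate U: M = 1.09×10⁻³
  candidate P: M = 0.715×10⁻³
  candidate L: M = 0.672×10⁻³
  candidate J: M = 0.560×10⁻³
Candidate C has the largest M.

candidate C, M = 2.15×10⁻³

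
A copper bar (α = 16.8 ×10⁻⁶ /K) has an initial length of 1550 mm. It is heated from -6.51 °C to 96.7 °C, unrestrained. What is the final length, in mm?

1552.7 mm

ΔT = 96.7 − (-6.51) = 103.2 K.
ΔL = α·L₀·ΔT = 16.8×10⁻⁶ × 1550 mm × 103.2 K = 2.69 mm.
L = L₀ + ΔL = 1550 + 2.69 = 1552.7 mm.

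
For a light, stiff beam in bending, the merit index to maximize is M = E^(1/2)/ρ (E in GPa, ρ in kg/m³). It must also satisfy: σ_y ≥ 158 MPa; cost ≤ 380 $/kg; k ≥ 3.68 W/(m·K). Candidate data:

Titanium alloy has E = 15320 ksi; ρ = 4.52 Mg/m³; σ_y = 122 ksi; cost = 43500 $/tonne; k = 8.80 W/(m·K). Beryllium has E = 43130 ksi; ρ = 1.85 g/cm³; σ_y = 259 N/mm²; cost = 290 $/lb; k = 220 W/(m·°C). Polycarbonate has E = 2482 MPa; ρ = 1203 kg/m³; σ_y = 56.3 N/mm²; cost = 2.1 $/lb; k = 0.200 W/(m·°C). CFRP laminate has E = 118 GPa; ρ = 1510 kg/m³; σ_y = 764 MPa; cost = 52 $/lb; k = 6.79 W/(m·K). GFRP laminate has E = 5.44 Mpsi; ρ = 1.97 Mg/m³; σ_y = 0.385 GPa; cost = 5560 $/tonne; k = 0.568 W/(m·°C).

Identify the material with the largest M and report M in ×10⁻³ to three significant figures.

CFRP laminate, M = 7.19×10⁻³

Screen on constraints: σ_y ≥ 158 MPa; cost ≤ 380 $/kg; k ≥ 3.68 W/(m·K). Survivors: titanium alloy, CFRP laminate.
Convert each candidate to consistent units, then evaluate M:
  titanium alloy: E = 105.6 GPa, ρ = 4520 kg/m³
  CFRP laminate: E = 118.0 GPa, ρ = 1510 kg/m³
  CFRP laminate: M = 7.19×10⁻³
  titanium alloy: M = 2.27×10⁻³
CFRP laminate ranks first.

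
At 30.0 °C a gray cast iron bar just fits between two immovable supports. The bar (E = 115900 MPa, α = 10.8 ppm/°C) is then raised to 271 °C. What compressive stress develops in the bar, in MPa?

E = 115900 MPa = 115.9 GPa.
ΔT = 241.0 K. Constrained thermal stress σ = E·α·ΔT = 115.9×10³ MPa × 10.8×10⁻⁶ × 241.0 = 302 MPa (compressive).

302 MPa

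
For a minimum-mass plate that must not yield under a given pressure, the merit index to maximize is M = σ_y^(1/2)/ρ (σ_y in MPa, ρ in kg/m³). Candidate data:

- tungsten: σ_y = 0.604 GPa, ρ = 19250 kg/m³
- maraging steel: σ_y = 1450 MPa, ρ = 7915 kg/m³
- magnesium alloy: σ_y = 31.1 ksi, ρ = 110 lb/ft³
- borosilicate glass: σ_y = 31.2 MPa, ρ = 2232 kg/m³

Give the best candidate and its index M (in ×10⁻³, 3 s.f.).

magnesium alloy, M = 8.31×10⁻³

Convert each candidate to consistent units, then evaluate M:
  tungsten: σ_y = 604.0 MPa, ρ = 19250 kg/m³
  maraging steel: σ_y = 1450 MPa, ρ = 7915 kg/m³
  magnesium alloy: σ_y = 214.4 MPa, ρ = 1762 kg/m³
  borosilicate glass: σ_y = 31.20 MPa, ρ = 2232 kg/m³
  magnesium alloy: M = 8.31×10⁻³
  maraging steel: M = 4.81×10⁻³
  borosilicate glass: M = 2.50×10⁻³
  tungsten: M = 1.28×10⁻³
Magnesium alloy has the largest M.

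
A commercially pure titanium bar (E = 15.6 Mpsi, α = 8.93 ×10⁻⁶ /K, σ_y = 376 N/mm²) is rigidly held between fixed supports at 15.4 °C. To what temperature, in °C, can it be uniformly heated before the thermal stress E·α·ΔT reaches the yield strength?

407 °C

E = 15.6 Mpsi = 107.6 GPa.
σ_y = 376 N/mm² = 376.0 MPa.
E·α·ΔT = 376.0 MPa ⇒ ΔT = 376.0 / (107.6×10³ × 8.93×10⁻⁶) = 391.5 K.
T = 15.4 + 391.5 = 406.9 °C.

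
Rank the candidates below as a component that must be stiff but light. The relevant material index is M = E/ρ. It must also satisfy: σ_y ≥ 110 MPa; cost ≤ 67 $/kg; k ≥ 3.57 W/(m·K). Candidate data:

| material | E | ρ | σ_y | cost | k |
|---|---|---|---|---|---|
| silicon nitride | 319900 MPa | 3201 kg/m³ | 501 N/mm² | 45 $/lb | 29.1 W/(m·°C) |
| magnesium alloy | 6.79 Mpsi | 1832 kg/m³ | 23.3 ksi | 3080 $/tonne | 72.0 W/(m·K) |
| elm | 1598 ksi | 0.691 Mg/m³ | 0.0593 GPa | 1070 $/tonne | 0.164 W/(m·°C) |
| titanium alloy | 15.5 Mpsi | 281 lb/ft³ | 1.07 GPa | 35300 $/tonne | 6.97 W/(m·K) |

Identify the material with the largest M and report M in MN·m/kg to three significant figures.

magnesium alloy, M = 25.6 MN·m/kg

Screen on constraints: σ_y ≥ 110 MPa; cost ≤ 67 $/kg; k ≥ 3.57 W/(m·K). Survivors: magnesium alloy, titanium alloy.
Normalizing units and computing the index:
  magnesium alloy: E = 46.82 GPa, ρ = 1832 kg/m³
  titanium alloy: E = 106.9 GPa, ρ = 4501 kg/m³
  magnesium alloy: M = 25.6 MN·m/kg
  titanium alloy: M = 23.7 MN·m/kg
The maximum is for magnesium alloy.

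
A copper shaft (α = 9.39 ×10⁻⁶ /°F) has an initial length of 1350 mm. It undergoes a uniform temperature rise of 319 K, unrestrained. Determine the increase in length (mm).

7.28 mm

Convert α: 9.39×10⁻⁶/°F × (9/5) = 16.9×10⁻⁶/K.
ΔL = α·L₀·ΔT = 16.9×10⁻⁶ × 1350 mm × 319.0 K = 7.28 mm.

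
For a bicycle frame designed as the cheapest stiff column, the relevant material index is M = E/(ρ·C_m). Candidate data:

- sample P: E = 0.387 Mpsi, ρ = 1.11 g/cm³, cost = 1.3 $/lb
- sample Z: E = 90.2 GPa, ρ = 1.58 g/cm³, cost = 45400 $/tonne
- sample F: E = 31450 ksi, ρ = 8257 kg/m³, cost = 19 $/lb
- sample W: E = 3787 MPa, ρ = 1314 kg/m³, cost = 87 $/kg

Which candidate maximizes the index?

Convert each candidate to consistent units, then evaluate M:
  sample P: E = 2.668 GPa, ρ = 1110 kg/m³, cost = 2.866 $/kg
  sample Z: E = 90.20 GPa, ρ = 1580 kg/m³, cost = 45.40 $/kg
  sample F: E = 216.8 GPa, ρ = 8257 kg/m³, cost = 41.89 $/kg
  sample W: E = 3.787 GPa, ρ = 1314 kg/m³, cost = 87.00 $/kg
  sample Z: M = 1.26 MN·m per $
  sample P: M = 0.839 MN·m per $
  sample F: M = 0.627 MN·m per $
  sample W: M = 0.0331 MN·m per $
The maximum is for sample Z.

sample Z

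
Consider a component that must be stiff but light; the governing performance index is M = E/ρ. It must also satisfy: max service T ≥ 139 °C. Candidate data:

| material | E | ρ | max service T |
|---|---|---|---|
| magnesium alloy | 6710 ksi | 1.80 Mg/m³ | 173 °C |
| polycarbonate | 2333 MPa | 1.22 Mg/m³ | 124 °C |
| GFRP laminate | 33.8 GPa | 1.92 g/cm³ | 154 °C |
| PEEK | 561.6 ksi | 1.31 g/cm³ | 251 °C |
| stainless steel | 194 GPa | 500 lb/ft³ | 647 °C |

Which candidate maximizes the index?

Screen on constraints: max service T ≥ 139 °C. Survivors: magnesium alloy, GFRP laminate, PEEK, stainless steel.
Convert each candidate to consistent units, then evaluate M:
  magnesium alloy: E = 46.26 GPa, ρ = 1800 kg/m³
  GFRP laminate: E = 33.80 GPa, ρ = 1920 kg/m³
  PEEK: E = 3.872 GPa, ρ = 1310 kg/m³
  stainless steel: E = 194.0 GPa, ρ = 8009 kg/m³
  magnesium alloy: M = 25.7 MN·m/kg
  stainless steel: M = 24.2 MN·m/kg
  GFRP laminate: M = 17.6 MN·m/kg
  PEEK: M = 2.96 MN·m/kg
The maximum is for magnesium alloy.

magnesium alloy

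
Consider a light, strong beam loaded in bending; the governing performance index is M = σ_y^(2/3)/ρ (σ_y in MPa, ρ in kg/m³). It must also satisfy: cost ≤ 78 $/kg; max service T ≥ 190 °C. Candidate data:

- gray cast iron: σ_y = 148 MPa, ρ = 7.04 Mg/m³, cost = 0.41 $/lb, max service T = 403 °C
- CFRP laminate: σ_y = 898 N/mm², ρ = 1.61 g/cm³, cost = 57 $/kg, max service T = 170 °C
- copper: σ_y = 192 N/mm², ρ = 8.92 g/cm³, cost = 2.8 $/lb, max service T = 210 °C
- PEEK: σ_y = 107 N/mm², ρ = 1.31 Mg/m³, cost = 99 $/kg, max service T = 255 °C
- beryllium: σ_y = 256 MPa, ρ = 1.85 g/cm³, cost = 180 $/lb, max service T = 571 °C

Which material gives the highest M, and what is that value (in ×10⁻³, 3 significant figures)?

gray cast iron, M = 3.97×10⁻³

Screen on constraints: cost ≤ 78 $/kg; max service T ≥ 190 °C. Survivors: gray cast iron, copper.
Putting every candidate on a common basis:
  gray cast iron: σ_y = 148.0 MPa, ρ = 7040 kg/m³
  copper: σ_y = 192.0 MPa, ρ = 8920 kg/m³
  gray cast iron: M = 3.97×10⁻³
  copper: M = 3.73×10⁻³
Gray cast iron ranks first.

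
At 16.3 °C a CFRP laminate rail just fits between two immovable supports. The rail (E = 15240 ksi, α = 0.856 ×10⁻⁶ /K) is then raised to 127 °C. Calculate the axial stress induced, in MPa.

E = 15240 ksi = 105.1 GPa.
ΔT = 110.7 K. Constrained thermal stress σ = E·α·ΔT = 105.1×10³ MPa × 0.856×10⁻⁶ × 110.7 = 9.96 MPa (compressive).

9.96 MPa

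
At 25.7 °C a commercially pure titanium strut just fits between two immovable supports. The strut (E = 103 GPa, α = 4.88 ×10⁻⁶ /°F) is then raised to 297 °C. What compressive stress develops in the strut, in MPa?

α = 4.88×10⁻⁶/°F × 9/5 = 8.78×10⁻⁶/K.
ΔT = 271.3 K. Constrained thermal stress σ = E·α·ΔT = 103.0×10³ MPa × 8.78×10⁻⁶ × 271.3 = 245 MPa (compressive).

245 MPa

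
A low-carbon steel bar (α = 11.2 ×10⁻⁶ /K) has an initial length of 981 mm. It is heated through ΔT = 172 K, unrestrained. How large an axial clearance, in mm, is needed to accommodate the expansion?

ΔL = α·L₀·ΔT = 11.2×10⁻⁶ × 981 mm × 172.0 K = 1.89 mm.

1.89 mm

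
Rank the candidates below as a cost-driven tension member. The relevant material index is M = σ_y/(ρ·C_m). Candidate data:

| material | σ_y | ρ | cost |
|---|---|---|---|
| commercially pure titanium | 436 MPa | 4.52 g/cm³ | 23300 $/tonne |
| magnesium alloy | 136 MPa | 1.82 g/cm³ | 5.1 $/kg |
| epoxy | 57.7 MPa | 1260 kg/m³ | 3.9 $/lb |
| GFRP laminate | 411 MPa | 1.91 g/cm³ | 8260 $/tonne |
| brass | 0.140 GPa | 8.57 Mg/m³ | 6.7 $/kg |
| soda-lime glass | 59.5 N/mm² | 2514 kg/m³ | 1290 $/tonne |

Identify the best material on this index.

GFRP laminate

In SI units:
  commercially pure titanium: σ_y = 436.0 MPa, ρ = 4520 kg/m³, cost = 23.30 $/kg
  magnesium alloy: σ_y = 136.0 MPa, ρ = 1820 kg/m³, cost = 5.100 $/kg
  epoxy: σ_y = 57.70 MPa, ρ = 1260 kg/m³, cost = 8.598 $/kg
  GFRP laminate: σ_y = 411.0 MPa, ρ = 1910 kg/m³, cost = 8.260 $/kg
  brass: σ_y = 140.0 MPa, ρ = 8570 kg/m³, cost = 6.700 $/kg
  soda-lime glass: σ_y = 59.50 MPa, ρ = 2514 kg/m³, cost = 1.290 $/kg
  GFRP laminate: M = 26.1 kN·m per $
  soda-lime glass: M = 18.3 kN·m per $
  magnesium alloy: M = 14.7 kN·m per $
  epoxy: M = 5.33 kN·m per $
  commercially pure titanium: M = 4.14 kN·m per $
  brass: M = 2.44 kN·m per $
GFRP laminate ranks first.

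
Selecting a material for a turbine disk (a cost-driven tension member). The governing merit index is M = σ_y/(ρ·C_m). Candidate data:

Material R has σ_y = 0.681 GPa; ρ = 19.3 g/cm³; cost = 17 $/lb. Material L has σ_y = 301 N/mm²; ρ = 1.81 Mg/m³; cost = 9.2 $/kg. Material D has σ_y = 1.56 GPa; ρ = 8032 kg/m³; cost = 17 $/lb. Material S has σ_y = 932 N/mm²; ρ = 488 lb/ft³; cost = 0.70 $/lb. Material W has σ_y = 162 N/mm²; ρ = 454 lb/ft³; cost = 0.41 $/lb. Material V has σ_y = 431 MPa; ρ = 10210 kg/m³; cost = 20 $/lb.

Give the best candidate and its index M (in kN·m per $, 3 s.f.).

material S, M = 77.3 kN·m per $

In SI units:
  material R: σ_y = 681.0 MPa, ρ = 19300 kg/m³, cost = 37.48 $/kg
  material L: σ_y = 301.0 MPa, ρ = 1810 kg/m³, cost = 9.200 $/kg
  material D: σ_y = 1560 MPa, ρ = 8032 kg/m³, cost = 37.48 $/kg
  material S: σ_y = 932.0 MPa, ρ = 7817 kg/m³, cost = 1.543 $/kg
  material W: σ_y = 162.0 MPa, ρ = 7272 kg/m³, cost = 0.9039 $/kg
  material V: σ_y = 431.0 MPa, ρ = 10210 kg/m³, cost = 44.09 $/kg
  material S: M = 77.3 kN·m per $
  material W: M = 24.6 kN·m per $
  material L: M = 18.1 kN·m per $
  material D: M = 5.18 kN·m per $
  material V: M = 0.957 kN·m per $
  material R: M = 0.941 kN·m per $
Material S has the largest M.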